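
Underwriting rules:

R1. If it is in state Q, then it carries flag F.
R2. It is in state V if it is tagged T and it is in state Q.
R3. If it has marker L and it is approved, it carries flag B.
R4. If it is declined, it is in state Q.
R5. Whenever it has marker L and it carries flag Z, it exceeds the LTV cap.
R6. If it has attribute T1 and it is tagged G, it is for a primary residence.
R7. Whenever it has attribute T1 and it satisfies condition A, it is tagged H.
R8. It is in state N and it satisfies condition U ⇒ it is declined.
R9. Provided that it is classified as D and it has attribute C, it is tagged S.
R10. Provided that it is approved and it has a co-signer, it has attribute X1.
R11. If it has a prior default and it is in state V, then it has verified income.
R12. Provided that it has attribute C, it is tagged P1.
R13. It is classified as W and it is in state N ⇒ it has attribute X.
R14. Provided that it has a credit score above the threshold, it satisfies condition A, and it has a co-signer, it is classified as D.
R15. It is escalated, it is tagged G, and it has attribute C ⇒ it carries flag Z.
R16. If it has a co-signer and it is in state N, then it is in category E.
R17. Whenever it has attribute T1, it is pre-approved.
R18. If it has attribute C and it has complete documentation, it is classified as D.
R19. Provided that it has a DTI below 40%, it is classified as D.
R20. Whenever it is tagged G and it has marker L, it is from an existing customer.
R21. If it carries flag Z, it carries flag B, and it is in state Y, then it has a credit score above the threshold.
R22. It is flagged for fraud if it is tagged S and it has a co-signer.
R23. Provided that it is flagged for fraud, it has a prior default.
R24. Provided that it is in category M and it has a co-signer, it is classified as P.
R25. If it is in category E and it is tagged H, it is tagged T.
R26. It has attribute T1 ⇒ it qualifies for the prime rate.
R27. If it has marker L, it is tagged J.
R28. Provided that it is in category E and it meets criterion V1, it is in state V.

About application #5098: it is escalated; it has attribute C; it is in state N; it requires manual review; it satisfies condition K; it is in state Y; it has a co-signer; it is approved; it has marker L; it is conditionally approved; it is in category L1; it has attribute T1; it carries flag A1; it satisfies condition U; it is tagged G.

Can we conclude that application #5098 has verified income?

No

Forward chaining from the given facts derives: carries flag B, is for a primary residence, is declined, has attribute X1, is tagged P1, carries flag Z, is in category E, is pre-approved, is from an existing customer, has a credit score above the threshold, qualifies for the prime rate, is tagged J, is in state Q, exceeds the LTV cap, carries flag F.
The only rule concluding "it has verified income" is R11, which needs "it has a prior default"; that is never established.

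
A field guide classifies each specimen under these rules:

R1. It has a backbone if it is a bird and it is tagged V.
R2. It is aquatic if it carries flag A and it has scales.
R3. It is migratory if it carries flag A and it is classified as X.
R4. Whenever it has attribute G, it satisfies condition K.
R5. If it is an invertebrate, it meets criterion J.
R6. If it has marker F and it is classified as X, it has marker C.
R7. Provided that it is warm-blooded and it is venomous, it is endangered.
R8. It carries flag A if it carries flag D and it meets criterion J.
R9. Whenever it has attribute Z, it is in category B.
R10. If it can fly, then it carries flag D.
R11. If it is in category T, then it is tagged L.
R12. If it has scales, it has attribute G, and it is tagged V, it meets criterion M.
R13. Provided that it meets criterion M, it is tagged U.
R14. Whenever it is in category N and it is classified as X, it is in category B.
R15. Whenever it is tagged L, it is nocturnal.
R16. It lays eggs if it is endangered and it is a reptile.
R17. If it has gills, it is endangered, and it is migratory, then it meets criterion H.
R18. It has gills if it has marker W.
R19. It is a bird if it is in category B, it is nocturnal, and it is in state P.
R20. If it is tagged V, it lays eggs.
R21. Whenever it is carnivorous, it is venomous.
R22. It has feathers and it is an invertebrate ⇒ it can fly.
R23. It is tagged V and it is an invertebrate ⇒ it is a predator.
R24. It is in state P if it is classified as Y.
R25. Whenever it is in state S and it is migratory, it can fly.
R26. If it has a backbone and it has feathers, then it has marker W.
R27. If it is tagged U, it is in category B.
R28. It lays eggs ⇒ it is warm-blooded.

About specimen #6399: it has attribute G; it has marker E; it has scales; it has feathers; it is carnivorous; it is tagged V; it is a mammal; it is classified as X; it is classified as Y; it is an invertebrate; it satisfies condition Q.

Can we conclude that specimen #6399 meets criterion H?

No

Forward chaining from the given facts derives: satisfies condition K, meets criterion J, meets criterion M, is tagged U, lays eggs, is venomous, can fly, is a predator, is in state P, is in category B, is warm-blooded, is endangered, carries flag D, carries flag A, is aquatic, is migratory.
The only rule concluding "it meets criterion H" is R17, which needs "it has gills"; that is never established.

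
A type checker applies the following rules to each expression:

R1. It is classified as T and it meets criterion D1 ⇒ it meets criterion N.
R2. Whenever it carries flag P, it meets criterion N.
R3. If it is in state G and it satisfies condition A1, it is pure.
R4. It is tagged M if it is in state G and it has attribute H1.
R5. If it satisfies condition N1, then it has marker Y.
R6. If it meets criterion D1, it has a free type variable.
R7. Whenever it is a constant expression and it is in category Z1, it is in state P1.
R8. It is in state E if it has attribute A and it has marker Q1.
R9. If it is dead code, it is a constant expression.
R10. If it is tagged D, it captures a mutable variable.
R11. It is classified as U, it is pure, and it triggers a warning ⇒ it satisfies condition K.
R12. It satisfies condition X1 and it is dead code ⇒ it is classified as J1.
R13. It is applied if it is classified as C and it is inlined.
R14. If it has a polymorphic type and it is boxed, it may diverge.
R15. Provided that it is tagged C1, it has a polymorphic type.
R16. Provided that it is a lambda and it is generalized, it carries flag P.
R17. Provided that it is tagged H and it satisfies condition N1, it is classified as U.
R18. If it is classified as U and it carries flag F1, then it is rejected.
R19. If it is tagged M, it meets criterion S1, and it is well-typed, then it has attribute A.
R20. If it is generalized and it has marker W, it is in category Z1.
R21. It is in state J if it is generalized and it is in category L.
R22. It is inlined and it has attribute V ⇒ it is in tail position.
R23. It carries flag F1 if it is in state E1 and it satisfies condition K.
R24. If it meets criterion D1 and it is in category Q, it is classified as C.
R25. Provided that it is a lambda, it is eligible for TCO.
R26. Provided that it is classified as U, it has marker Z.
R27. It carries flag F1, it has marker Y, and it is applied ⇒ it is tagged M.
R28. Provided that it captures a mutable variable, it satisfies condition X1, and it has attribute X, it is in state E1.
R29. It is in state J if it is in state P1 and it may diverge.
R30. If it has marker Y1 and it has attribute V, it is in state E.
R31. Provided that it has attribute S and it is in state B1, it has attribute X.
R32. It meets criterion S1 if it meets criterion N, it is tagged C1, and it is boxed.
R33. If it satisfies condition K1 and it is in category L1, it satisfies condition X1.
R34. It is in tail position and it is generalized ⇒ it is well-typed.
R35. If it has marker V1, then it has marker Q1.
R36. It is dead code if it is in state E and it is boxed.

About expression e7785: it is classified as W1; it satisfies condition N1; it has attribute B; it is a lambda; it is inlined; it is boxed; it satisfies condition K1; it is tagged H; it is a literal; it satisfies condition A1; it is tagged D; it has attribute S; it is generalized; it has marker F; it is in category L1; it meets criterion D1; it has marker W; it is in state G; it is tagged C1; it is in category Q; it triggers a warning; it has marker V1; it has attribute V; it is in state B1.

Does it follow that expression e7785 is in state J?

By R3 (it is in state G, it satisfies condition A1): it is pure.
By R5 (it satisfies condition N1): it has marker Y.
By R10 (it is tagged D): it captures a mutable variable.
By R15 (it is tagged C1): it has a polymorphic type.
By R16 (it is a lambda, it is generalized): it carries flag P.
By R17 (it is tagged H, it satisfies condition N1): it is classified as U.
By R20 (it is generalized, it has marker W): it is in category Z1.
By R22 (it is inlined, it has attribute V): it is in tail position.
By R24 (it meets criterion D1, it is in category Q): it is classified as C.
By R31 (it has attribute S, it is in state B1): it has attribute X.
By R33 (it satisfies condition K1, it is in category L1): it satisfies condition X1.
By R34 (it is in tail position, it is generalized): it is well-typed.
By R35 (it has marker V1): it has marker Q1.
By R2 (it carries flag P): it meets criterion N.
By R11 (it is classified as U, it is pure, it triggers a warning): it satisfies condition K.
By R13 (it is classified as C, it is inlined): it is applied.
By R14 (it has a polymorphic type, it is boxed): it may diverge.
By R28 (it captures a mutable variable, it satisfies condition X1, it has attribute X): it is in state E1.
By R32 (it meets criterion N, it is tagged C1, it is boxed): it meets criterion S1.
By R23 (it is in state E1, it satisfies condition K): it carries flag F1.
By R27 (it carries flag F1, it has marker Y, it is applied): it is tagged M.
By R19 (it is tagged M, it meets criterion S1, it is well-typed): it has attribute A.
By R8 (it has attribute A, it has marker Q1): it is in state E.
By R36 (it is in state E, it is boxed): it is dead code.
By R9 (it is dead code): it is a constant expression.
By R7 (it is a constant expression, it is in category Z1): it is in state P1.
By R29 (it is in state P1, it may diverge): it is in state J.

Yes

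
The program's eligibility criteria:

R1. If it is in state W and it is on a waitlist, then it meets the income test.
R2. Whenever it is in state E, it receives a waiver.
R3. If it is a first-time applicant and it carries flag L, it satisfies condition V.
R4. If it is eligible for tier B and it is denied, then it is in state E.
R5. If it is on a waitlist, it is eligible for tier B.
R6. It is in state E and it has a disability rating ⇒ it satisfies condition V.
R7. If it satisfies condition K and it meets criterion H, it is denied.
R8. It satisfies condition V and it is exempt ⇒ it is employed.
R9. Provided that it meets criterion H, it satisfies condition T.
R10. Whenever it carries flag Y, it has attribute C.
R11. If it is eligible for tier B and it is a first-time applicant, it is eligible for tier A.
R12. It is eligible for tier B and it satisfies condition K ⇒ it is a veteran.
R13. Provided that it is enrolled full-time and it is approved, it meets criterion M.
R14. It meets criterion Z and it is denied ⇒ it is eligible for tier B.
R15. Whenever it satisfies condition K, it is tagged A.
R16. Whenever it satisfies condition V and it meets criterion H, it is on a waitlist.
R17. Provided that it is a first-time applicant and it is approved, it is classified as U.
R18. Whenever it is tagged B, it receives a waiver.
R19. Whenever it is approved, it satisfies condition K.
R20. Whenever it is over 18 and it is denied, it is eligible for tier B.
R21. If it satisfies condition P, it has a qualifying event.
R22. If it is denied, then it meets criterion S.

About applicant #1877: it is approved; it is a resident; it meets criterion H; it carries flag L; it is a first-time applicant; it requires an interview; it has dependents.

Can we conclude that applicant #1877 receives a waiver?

By R3 (it is a first-time applicant, it carries flag L): it satisfies condition V.
By R16 (it satisfies condition V, it meets criterion H): it is on a waitlist.
By R19 (it is approved): it satisfies condition K.
By R5 (it is on a waitlist): it is eligible for tier B.
By R7 (it satisfies condition K, it meets criterion H): it is denied.
By R4 (it is eligible for tier B, it is denied): it is in state E.
By R2 (it is in state E): it receives a waiver.

Yes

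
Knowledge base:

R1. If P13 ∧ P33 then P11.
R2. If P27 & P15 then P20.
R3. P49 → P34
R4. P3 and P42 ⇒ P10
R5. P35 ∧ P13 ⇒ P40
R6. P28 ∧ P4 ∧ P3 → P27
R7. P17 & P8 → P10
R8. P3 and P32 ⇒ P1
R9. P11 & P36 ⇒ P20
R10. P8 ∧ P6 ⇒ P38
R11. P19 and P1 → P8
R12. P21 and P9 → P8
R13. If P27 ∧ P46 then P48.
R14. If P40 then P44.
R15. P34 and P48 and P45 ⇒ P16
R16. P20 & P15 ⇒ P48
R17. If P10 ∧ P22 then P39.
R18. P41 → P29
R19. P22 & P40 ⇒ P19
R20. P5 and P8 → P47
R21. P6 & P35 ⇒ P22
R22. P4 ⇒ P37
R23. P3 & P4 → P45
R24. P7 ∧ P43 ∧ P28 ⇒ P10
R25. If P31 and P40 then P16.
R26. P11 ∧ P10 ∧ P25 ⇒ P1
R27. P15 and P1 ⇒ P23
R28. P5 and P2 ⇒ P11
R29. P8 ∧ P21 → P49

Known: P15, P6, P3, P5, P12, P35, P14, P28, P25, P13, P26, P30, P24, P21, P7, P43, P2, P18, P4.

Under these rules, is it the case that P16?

Yes

P40  (by R5: P35, P13)
P27  (by R6: P28, P4, P3)
P22  (by R21: P6, P35)
P45  (by R23: P3, P4)
P10  (by R24: P7, P43, P28)
P11  (by R28: P5, P2)
P20  (by R2: P27, P15)
P48  (by R16: P20, P15)
P19  (by R19: P22, P40)
P1  (by R26: P11, P10, P25)
P8  (by R11: P19, P1)
P49  (by R29: P8, P21)
P34  (by R3: P49)
P16  (by R15: P34, P48, P45)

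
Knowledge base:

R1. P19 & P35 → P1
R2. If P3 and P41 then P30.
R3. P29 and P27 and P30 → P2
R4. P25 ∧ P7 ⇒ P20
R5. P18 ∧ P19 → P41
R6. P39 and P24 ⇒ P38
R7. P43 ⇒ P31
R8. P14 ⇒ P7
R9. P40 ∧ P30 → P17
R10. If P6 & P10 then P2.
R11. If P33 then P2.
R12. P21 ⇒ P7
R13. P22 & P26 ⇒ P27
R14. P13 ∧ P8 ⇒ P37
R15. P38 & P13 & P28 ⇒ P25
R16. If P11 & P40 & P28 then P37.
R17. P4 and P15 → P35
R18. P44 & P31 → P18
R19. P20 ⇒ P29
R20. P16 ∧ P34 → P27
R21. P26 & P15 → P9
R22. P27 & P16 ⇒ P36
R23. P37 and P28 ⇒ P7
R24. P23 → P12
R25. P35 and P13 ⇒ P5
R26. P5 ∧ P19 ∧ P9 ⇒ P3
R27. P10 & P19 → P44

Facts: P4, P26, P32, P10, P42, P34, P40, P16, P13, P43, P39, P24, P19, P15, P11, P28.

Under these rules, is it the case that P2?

Yes

P38  (by R6: P39, P24)
P31  (by R7: P43)
P25  (by R15: P38, P13, P28)
P37  (by R16: P11, P40, P28)
P35  (by R17: P4, P15)
P27  (by R20: P16, P34)
P9  (by R21: P26, P15)
P7  (by R23: P37, P28)
P5  (by R25: P35, P13)
P3  (by R26: P5, P19, P9)
P44  (by R27: P10, P19)
P20  (by R4: P25, P7)
P18  (by R18: P44, P31)
P29  (by R19: P20)
P41  (by R5: P18, P19)
P30  (by R2: P3, P41)
P2  (by R3: P29, P27, P30)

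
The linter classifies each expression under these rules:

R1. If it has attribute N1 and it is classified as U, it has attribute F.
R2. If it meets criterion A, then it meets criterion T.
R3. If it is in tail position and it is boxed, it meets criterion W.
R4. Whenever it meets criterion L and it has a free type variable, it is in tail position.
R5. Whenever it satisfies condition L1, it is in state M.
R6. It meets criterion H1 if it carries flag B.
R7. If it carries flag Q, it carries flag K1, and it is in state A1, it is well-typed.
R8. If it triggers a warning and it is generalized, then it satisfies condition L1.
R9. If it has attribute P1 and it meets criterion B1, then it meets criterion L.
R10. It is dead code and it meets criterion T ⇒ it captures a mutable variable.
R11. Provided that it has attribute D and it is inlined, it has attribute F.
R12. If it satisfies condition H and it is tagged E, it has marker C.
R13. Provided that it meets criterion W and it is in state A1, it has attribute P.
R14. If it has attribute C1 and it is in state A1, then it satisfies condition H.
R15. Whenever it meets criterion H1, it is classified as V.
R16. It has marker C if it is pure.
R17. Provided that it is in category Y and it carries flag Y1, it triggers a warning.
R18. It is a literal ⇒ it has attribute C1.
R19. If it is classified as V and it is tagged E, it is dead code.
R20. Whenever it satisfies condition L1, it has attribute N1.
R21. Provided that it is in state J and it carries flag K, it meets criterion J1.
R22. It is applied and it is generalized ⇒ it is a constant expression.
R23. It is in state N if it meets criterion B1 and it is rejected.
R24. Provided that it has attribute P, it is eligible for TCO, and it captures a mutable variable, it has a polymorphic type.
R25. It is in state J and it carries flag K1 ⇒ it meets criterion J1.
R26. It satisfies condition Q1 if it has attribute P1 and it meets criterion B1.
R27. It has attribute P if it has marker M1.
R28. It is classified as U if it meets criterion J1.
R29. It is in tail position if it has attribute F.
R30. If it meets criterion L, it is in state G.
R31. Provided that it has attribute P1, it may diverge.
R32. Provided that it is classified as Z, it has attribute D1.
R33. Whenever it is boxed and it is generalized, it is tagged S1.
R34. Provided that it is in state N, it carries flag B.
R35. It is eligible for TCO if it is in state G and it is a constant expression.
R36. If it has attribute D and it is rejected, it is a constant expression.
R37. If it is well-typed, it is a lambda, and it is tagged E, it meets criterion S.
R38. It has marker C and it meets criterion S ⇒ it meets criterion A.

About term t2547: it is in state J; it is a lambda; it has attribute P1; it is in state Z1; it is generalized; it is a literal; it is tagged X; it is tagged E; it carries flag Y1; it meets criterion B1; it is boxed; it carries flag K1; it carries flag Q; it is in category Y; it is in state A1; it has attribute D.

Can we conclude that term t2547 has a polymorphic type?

Forward chaining from the given facts derives: is well-typed, meets criterion L, triggers a warning, has attribute C1, meets criterion J1, satisfies condition Q1, is classified as U, is in state G, may diverge, is tagged S1, meets criterion S, satisfies condition L1, satisfies condition H, has attribute N1, has attribute F, is in state M, has marker C, is in tail position, meets criterion A, meets criterion T, meets criterion W, has attribute P.
The only rule concluding "it has a polymorphic type" is R24, which needs "it is eligible for TCO"; that is never established.

No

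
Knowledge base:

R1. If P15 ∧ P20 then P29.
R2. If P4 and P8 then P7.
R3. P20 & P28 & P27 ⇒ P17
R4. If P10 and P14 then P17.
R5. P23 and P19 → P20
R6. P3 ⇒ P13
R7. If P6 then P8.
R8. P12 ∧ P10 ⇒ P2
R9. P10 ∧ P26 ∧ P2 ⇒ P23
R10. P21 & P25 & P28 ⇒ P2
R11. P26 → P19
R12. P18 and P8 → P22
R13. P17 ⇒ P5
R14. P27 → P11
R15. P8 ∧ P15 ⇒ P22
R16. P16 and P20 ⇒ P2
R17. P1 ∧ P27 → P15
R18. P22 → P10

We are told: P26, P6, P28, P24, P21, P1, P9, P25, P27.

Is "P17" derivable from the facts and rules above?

P8  (by R7: P6)
P2  (by R10: P21, P25, P28)
P19  (by R11: P26)
P15  (by R17: P1, P27)
P22  (by R15: P8, P15)
P10  (by R18: P22)
P23  (by R9: P10, P26, P2)
P20  (by R5: P23, P19)
P17  (by R3: P20, P28, P27)

Yes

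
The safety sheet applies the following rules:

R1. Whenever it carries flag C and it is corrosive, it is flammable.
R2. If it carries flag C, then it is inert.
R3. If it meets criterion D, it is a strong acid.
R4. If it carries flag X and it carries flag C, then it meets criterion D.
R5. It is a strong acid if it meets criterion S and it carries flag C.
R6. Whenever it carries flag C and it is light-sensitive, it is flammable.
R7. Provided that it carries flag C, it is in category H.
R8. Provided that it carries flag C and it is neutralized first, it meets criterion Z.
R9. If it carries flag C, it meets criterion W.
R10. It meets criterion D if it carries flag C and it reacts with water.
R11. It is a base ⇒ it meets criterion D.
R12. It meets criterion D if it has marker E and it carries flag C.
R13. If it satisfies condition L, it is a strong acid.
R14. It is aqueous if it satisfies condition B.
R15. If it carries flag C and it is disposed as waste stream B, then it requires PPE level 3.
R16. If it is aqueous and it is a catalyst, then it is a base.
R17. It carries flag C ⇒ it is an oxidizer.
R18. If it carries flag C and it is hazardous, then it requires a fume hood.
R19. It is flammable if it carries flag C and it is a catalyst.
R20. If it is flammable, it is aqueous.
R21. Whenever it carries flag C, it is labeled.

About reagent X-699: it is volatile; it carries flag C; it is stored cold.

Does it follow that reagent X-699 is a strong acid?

Forward chaining from the given facts derives: is inert, is in category H, meets criterion W, is an oxidizer, is labeled.
Rules concluding "it is a strong acid": R3 needs "it meets criterion D"; R5 needs "it meets criterion S"; R13 needs "it satisfies condition L" — none of these are established.

No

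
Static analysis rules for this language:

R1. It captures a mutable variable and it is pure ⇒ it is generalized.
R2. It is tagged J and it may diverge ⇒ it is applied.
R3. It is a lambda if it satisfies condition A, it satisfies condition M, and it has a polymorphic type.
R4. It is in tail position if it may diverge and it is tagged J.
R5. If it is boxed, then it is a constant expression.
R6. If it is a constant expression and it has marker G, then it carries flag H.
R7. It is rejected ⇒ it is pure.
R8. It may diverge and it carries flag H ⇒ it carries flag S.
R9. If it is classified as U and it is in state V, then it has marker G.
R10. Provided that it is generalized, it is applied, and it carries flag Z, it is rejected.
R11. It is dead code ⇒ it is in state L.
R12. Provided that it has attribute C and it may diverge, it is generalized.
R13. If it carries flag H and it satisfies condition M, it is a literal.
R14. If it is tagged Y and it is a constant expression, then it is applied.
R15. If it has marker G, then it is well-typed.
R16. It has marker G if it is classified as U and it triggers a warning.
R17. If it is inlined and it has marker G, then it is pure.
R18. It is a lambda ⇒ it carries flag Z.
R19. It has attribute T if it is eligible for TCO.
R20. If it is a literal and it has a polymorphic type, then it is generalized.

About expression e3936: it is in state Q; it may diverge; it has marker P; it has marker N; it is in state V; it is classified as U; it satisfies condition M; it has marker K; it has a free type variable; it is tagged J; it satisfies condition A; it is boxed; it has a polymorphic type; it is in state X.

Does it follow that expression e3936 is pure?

Yes

By R2 (it is tagged J, it may diverge): it is applied.
By R3 (it satisfies condition A, it satisfies condition M, it has a polymorphic type): it is a lambda.
By R5 (it is boxed): it is a constant expression.
By R9 (it is classified as U, it is in state V): it has marker G.
By R18 (it is a lambda): it carries flag Z.
By R6 (it is a constant expression, it has marker G): it carries flag H.
By R13 (it carries flag H, it satisfies condition M): it is a literal.
By R20 (it is a literal, it has a polymorphic type): it is generalized.
By R10 (it is generalized, it is applied, it carries flag Z): it is rejected.
By R7 (it is rejected): it is pure.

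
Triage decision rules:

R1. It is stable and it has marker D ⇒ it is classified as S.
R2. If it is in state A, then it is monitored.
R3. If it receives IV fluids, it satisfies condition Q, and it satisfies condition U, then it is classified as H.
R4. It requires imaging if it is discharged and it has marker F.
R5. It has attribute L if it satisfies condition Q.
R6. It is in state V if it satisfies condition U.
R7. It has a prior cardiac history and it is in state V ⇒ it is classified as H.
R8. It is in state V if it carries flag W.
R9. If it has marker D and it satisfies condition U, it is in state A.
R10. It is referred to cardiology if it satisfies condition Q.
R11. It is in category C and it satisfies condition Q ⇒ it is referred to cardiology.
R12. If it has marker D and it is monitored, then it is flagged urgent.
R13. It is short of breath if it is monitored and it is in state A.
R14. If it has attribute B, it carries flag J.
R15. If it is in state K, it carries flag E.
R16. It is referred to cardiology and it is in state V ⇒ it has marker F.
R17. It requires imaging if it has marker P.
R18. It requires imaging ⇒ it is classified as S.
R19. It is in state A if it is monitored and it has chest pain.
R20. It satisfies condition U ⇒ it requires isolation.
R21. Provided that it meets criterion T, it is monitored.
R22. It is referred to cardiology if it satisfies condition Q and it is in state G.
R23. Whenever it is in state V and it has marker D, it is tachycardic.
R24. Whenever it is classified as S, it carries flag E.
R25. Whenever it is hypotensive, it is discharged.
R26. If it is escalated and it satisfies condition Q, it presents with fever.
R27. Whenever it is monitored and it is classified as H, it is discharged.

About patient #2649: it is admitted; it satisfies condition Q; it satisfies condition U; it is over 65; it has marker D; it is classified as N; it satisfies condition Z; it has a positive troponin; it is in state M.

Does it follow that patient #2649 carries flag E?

Forward chaining from the given facts derives: has attribute L, is in state V, is in state A, is referred to cardiology, has marker F, requires isolation, is tachycardic, is monitored, is flagged urgent, is short of breath.
Rules concluding "it carries flag E": R15 needs "it is in state K"; R24 needs "it is classified as S" — none of these are established.

No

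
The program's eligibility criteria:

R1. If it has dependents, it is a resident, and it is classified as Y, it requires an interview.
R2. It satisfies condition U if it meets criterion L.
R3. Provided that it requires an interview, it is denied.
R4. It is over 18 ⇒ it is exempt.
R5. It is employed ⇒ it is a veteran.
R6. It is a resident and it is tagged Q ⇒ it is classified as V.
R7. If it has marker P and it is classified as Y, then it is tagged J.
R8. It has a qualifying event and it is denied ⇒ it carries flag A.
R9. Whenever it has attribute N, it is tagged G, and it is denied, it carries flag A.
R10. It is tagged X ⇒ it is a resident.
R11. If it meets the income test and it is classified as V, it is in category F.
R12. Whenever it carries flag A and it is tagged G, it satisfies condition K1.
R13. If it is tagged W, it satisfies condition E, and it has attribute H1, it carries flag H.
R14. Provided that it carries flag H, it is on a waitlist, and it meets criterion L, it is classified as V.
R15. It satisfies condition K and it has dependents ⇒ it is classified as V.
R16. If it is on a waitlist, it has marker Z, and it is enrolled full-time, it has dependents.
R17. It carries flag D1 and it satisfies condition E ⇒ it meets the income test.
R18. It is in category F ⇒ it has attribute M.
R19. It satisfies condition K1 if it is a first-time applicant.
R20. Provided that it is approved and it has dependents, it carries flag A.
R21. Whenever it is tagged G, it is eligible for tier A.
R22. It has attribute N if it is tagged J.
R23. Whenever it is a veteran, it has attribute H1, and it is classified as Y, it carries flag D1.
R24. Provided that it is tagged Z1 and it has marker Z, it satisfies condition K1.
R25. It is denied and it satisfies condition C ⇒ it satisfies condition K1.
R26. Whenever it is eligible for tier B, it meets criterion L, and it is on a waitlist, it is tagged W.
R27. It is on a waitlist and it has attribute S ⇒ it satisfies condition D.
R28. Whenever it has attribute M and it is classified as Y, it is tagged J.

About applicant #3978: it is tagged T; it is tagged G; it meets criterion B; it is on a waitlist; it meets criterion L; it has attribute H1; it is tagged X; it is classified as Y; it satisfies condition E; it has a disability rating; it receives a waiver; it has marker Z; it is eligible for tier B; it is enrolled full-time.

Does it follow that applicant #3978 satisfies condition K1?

No

Forward chaining from the given facts derives: satisfies condition U, is a resident, has dependents, is eligible for tier A, is tagged W, requires an interview, is denied, carries flag H, is classified as V.
Rules concluding "it satisfies condition K1": R12 needs "it carries flag A"; R19 needs "it is a first-time applicant"; R24 needs "it is tagged Z1"; R25 needs "it satisfies condition C" — none of these are established.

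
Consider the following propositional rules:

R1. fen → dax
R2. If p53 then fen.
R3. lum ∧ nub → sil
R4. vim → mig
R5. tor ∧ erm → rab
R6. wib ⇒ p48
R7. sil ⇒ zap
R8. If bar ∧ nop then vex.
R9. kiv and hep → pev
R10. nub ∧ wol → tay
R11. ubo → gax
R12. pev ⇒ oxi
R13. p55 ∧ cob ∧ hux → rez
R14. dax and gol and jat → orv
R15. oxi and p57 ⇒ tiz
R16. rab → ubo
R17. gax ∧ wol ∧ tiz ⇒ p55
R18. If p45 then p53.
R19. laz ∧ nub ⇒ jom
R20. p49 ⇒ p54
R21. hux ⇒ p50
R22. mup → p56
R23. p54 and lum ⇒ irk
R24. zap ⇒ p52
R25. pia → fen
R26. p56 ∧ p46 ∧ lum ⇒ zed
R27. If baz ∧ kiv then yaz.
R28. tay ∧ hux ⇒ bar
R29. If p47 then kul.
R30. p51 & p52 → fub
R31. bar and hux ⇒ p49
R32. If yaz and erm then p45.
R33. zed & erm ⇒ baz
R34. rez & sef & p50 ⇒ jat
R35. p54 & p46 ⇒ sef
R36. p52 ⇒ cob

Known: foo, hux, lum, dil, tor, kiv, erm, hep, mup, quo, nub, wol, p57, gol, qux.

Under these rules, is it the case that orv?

No

Forward chaining from the given facts derives: sil, rab, zap, pev, tay, oxi, tiz, ubo, p50, p56, p52, bar, p49, cob, gax, p55, p54, irk, rez.
The only rule concluding orv is R14, which needs dax; that is never established.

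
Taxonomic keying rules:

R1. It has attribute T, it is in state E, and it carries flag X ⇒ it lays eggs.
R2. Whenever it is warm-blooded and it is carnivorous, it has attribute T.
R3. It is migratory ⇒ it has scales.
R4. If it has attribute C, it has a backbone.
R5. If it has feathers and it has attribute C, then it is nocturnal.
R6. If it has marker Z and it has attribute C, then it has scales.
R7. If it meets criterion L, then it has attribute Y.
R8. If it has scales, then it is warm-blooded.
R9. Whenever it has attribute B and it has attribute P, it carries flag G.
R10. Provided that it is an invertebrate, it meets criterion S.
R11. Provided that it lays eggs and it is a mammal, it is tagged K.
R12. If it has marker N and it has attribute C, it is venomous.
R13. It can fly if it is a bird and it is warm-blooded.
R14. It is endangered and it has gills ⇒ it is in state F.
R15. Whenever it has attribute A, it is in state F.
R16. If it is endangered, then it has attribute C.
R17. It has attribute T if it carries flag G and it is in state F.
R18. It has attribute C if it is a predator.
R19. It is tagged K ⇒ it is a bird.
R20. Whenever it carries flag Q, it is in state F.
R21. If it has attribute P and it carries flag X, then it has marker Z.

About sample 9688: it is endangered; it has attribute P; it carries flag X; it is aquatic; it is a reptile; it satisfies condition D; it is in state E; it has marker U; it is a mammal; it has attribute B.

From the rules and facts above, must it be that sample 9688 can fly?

No

Forward chaining from the given facts derives: carries flag G, has attribute C, has marker Z, has a backbone, has scales, is warm-blooded.
The only rule concluding "it can fly" is R13, which needs "it is a bird"; that is never established.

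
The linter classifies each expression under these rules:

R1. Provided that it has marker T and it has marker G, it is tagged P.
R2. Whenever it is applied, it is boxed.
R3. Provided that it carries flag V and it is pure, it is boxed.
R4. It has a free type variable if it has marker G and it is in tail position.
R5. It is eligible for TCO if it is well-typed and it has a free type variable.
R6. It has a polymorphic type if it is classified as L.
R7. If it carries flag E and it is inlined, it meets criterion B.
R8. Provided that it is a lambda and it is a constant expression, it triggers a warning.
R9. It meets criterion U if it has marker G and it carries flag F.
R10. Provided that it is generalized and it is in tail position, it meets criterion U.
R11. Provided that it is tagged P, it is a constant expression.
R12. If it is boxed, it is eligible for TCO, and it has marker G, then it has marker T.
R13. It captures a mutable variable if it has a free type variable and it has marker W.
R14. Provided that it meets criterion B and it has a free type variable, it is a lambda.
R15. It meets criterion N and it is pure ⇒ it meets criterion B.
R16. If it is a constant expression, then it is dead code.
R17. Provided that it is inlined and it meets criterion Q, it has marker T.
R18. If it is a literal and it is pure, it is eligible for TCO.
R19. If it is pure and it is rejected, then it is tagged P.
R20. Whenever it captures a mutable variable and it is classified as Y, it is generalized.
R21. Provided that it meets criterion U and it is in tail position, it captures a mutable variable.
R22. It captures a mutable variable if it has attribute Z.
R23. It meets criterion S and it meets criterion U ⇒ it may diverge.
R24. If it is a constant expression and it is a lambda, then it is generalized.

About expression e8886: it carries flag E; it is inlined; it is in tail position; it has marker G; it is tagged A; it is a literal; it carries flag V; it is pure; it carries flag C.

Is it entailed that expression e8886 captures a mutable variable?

Yes

By R3 (it carries flag V, it is pure): it is boxed.
By R4 (it has marker G, it is in tail position): it has a free type variable.
By R7 (it carries flag E, it is inlined): it meets criterion B.
By R14 (it meets criterion B, it has a free type variable): it is a lambda.
By R18 (it is a literal, it is pure): it is eligible for TCO.
By R12 (it is boxed, it is eligible for TCO, it has marker G): it has marker T.
By R1 (it has marker T, it has marker G): it is tagged P.
By R11 (it is tagged P): it is a constant expression.
By R24 (it is a constant expression, it is a lambda): it is generalized.
By R10 (it is generalized, it is in tail position): it meets criterion U.
By R21 (it meets criterion U, it is in tail position): it captures a mutable variable.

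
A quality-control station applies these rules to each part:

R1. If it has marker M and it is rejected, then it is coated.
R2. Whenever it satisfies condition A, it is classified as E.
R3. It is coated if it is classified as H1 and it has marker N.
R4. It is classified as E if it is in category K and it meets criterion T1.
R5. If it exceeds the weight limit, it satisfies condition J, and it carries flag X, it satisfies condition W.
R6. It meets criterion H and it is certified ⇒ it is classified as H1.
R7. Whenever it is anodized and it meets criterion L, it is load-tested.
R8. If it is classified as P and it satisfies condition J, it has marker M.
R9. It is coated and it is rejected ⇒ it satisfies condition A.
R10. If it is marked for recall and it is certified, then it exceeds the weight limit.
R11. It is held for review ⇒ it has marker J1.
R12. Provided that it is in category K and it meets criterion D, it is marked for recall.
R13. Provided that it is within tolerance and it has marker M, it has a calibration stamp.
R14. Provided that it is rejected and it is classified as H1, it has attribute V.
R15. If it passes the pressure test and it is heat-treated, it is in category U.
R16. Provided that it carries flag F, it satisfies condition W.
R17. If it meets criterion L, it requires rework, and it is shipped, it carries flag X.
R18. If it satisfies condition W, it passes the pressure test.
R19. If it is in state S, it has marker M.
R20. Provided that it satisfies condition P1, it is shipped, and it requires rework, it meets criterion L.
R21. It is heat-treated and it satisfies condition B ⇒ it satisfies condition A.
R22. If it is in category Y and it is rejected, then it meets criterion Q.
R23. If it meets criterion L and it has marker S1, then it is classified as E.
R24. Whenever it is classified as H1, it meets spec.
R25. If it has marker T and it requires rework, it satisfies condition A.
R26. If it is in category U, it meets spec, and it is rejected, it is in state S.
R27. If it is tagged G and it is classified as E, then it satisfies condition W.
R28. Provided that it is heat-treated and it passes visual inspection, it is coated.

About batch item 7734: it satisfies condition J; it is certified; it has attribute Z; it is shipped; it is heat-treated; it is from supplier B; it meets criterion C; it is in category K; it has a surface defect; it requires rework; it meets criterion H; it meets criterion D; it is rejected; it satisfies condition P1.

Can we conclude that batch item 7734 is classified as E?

Yes

By R6 (it meets criterion H, it is certified): it is classified as H1.
By R12 (it is in category K, it meets criterion D): it is marked for recall.
By R20 (it satisfies condition P1, it is shipped, it requires rework): it meets criterion L.
By R24 (it is classified as H1): it meets spec.
By R10 (it is marked for recall, it is certified): it exceeds the weight limit.
By R17 (it meets criterion L, it requires rework, it is shipped): it carries flag X.
By R5 (it exceeds the weight limit, it satisfies condition J, it carries flag X): it satisfies condition W.
By R18 (it satisfies condition W): it passes the pressure test.
By R15 (it passes the pressure test, it is heat-treated): it is in category U.
By R26 (it is in category U, it meets spec, it is rejected): it is in state S.
By R19 (it is in state S): it has marker M.
By R1 (it has marker M, it is rejected): it is coated.
By R9 (it is coated, it is rejected): it satisfies condition A.
By R2 (it satisfies condition A): it is classified as E.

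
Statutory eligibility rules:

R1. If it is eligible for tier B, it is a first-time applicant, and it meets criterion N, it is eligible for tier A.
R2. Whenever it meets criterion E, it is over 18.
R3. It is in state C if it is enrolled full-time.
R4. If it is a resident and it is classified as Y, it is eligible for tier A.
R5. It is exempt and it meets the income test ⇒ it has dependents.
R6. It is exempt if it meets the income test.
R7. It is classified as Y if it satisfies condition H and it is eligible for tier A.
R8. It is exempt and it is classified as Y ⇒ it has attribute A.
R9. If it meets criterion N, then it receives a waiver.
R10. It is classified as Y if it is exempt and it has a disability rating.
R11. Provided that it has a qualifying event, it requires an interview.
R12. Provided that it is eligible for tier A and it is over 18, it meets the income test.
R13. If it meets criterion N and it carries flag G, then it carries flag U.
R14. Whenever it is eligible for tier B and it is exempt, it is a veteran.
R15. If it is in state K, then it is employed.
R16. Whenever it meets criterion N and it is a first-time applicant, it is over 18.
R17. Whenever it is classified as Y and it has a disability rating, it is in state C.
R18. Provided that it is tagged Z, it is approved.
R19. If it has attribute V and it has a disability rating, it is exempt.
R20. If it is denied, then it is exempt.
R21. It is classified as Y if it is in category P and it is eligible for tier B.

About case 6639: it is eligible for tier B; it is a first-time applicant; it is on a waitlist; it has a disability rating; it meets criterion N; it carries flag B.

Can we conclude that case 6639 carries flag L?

No

Forward chaining from the given facts derives: is eligible for tier A, receives a waiver, is over 18, meets the income test, is exempt, is classified as Y, is a veteran, is in state C, has dependents, has attribute A.
No rule has "it carries flag L" as its conclusion, and it is not among the given facts.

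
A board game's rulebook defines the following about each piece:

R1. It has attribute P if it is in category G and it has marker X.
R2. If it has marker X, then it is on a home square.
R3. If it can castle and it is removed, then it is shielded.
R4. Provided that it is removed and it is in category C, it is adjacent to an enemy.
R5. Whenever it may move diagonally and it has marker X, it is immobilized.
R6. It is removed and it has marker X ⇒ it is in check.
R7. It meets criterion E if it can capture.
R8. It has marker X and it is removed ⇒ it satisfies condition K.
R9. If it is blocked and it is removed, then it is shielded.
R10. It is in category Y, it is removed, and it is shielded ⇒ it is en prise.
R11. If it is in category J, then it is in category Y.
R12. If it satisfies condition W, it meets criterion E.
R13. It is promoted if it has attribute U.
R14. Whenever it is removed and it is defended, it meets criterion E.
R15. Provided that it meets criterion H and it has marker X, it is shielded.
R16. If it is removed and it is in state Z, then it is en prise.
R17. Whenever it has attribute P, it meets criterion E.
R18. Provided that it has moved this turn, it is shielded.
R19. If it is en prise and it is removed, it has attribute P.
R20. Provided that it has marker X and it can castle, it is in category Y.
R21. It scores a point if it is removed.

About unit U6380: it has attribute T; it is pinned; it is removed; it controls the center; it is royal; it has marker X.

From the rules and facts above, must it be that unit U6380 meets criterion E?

No

Forward chaining from the given facts derives: is on a home square, is in check, satisfies condition K, scores a point.
Rules concluding "it meets criterion E": R7 needs "it can capture"; R12 needs "it satisfies condition W"; R14 needs "it is defended"; R17 needs "it has attribute P" — none of these are established.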